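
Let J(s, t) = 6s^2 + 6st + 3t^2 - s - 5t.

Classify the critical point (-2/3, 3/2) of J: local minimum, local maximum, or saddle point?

local minimum

The Hessian of J is constant: H = [[12, 6], [6, 6]].
det(H) = 12·6 − 6² = 36.
det(H) > 0 and tr(H) = 18 > 0, so H is positive definite and the point is a local minimum.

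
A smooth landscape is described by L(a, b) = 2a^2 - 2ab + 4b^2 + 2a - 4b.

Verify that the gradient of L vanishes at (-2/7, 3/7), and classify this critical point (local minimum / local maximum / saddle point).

local minimum

∇L = (4a - 2b + 2, -2a + 8b - 4); substituting (-2/7, 3/7) gives ∇L = (0, 0), so (-2/7, 3/7) is indeed a critical point.
The Hessian of L is constant: H = [[4, -2], [-2, 8]].
det(H) = 4·8 − (-2)² = 28.
det(H) > 0 and tr(H) = 12 > 0, so H is positive definite and the point is a local minimum.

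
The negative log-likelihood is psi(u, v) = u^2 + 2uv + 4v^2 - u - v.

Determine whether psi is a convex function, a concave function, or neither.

psi is quadratic, so its Hessian is the constant matrix H = [[2, 2], [2, 8]].
det(H) = 12, tr(H) = 10.
det(H) > 0 and tr(H) > 0, so H is positive definite everywhere: convex.

convex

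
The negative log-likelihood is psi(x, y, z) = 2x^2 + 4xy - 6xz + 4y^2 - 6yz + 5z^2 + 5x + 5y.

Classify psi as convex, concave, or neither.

psi is quadratic, so its Hessian is the constant matrix H = [[4, 4, -6], [4, 8, -6], [-6, -6, 10]].
Leading principal minors: 4, 16, 16.
All positive ⇒ H ≻ 0 ⇒ convex.

convex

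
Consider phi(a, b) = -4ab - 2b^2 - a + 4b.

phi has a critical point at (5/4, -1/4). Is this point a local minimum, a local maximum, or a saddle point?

The Hessian of phi is constant: H = [[0, -4], [-4, -4]].
det(H) = 0·(-4) − (-4)² = -16.
Since det(H) < 0, H is indefinite and the critical point is a saddle point.

saddle point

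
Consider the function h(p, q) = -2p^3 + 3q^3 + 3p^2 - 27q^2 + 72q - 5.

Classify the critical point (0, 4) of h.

The mixed partial ∂²h/∂p∂q is 0, so the Hessian at any point is diag(h_pp, h_qq) = diag(6(-2p + 1), 18(q - 3)).
At (0, 4): H = diag(6, 18).
Both eigenvalues are positive, so H is positive definite: a local minimum.

local minimum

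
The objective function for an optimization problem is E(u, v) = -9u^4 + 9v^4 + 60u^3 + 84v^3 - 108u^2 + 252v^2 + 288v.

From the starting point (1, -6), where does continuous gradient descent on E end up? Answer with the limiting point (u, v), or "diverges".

E is separable, so gradient descent decouples: u follows -∂E/∂u, v follows -∂E/∂v.
∂E/∂u = -36u(u - 3)(u - 2); at u=1 this is -72, so u increases.
∂E/∂v = 36(v + 1)(v + 2)(v + 4); at v=-6 this is -1440, so v increases.
u converges to its nearest critical value 2 (a local min of the u-part); v converges to -4. The iterate converges to (2, -4).

(2, -4)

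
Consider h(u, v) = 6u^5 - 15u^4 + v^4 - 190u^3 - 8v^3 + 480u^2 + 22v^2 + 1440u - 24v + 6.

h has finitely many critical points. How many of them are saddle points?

h separates as a function of u plus a function of v, so ∇h=0 decouples.
∂h/∂u = 30(u - 4)(u - 3)(u + 1)(u + 4) = 0 at u ∈ {-4, -1, 3, 4}; ∂h/∂v = 4(v - 3)(v - 2)(v - 1) = 0 at v ∈ {1, 2, 3}.
The Hessian is diagonal: diag(h_uu, h_vv). Second derivatives: h_uu(-4)=-5040, h_uu(-1)=1800, h_uu(3)=-840, h_uu(4)=1200; h_vv(1)=8, h_vv(2)=-4, h_vv(3)=8.
Saddle points occur where the two diagonal entries have opposite signs: (-4, 1), (-4, 3), (-1, 2), (3, 1), (3, 3), (4, 2). Count: 6.

6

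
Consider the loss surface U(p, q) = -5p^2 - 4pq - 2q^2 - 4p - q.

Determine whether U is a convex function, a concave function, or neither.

U is quadratic, so its Hessian is the constant matrix H = [[-10, -4], [-4, -4]].
det(H) = 24, tr(H) = -14.
det(H) > 0 and tr(H) < 0, so H is negative definite everywhere: concave.

concave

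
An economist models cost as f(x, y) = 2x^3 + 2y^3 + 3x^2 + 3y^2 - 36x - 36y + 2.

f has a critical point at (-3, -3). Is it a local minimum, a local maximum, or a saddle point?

local maximum

The mixed partial ∂²f/∂x∂y is 0, so the Hessian at any point is diag(f_xx, f_yy) = diag(6(2x + 1), 6(2y + 1)).
At (-3, -3): H = diag(-30, -30).
Both eigenvalues are negative, so H is negative definite: a local maximum.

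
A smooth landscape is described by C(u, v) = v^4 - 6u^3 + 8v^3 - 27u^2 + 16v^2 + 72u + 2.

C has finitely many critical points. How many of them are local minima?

C separates as a function of u plus a function of v, so ∇C=0 decouples.
∂C/∂u = -18(u - 1)(u + 4) = 0 at u ∈ {-4, 1}; ∂C/∂v = 4v(v + 2)(v + 4) = 0 at v ∈ {-4, -2, 0}.
The Hessian is diagonal: diag(C_uu, C_vv). Second derivatives: C_uu(-4)=90, C_uu(1)=-90; C_vv(-4)=32, C_vv(-2)=-16, C_vv(0)=32.
Local minima occur where both diagonal entries positive: (-4, -4), (-4, 0). Count: 2.

2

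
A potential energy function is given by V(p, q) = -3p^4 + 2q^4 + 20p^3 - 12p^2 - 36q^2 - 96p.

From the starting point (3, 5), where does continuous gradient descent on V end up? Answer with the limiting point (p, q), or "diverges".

(2, 3)

V is separable, so gradient descent decouples: p follows -∂V/∂p, q follows -∂V/∂q.
∂V/∂p = -12(p - 4)(p - 2)(p + 1); at p=3 this is 48, so p decreases.
∂V/∂q = 8q(q - 3)(q + 3); at q=5 this is 640, so q decreases.
p converges to its nearest critical value 2 (a local min of the p-part); q converges to 3. The iterate converges to (2, 3).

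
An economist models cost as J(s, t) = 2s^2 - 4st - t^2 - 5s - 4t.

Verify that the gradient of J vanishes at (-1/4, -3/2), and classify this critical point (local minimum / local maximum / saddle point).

saddle point

∇J = (4s - 4t - 5, -4s - 2t - 4); substituting (-1/4, -3/2) gives ∇J = (0, 0), so (-1/4, -3/2) is indeed a critical point.
The Hessian of J is constant: H = [[4, -4], [-4, -2]].
det(H) = 4·(-2) − (-4)² = -24.
Since det(H) < 0, H is indefinite and the critical point is a saddle point.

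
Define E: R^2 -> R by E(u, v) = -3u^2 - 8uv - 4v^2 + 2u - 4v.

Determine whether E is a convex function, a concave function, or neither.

neither

E is quadratic, so its Hessian is the constant matrix H = [[-6, -8], [-8, -8]].
det(H) = -16, tr(H) = -14.
det(H) < 0, so H is indefinite: neither convex nor concave.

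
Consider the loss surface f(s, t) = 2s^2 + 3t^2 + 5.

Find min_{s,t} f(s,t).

5

f(s,t) separates as P(s) + Q(t) + 5, so its minimum is min P + min Q + 5.
P'(s) = 4s vanishes at s ∈ {0}; Q'(t) = 6t vanishes at t ∈ {0}.
Local minima of P (where P''>0): P(0)=0. Local minima of Q: Q(0)=0.
So the global minimum of f is P(0) + Q(0) + 5 = 0 + 0 + 5 = 5, attained at (0, 0).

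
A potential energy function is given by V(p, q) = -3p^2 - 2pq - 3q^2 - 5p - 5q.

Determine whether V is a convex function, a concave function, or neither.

V is quadratic, so its Hessian is the constant matrix H = [[-6, -2], [-2, -6]].
det(H) = 32, tr(H) = -12.
det(H) > 0 and tr(H) < 0, so H is negative definite everywhere: concave.

concave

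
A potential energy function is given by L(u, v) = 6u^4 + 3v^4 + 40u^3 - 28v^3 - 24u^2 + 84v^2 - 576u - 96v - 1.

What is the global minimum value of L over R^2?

L(u,v) separates as P(u) + Q(v) − 1, so its minimum is min P + min Q − 1.
P'(u) = 24(u - 2)(u + 3)(u + 4) vanishes at u ∈ {-4, -3, 2}; Q'(v) = 12(v - 4)(v - 2)(v - 1) vanishes at v ∈ {1, 2, 4}.
Local minima of P (where P''>0): P(-4)=896, P(2)=-832. Local minima of Q: Q(1)=-37, Q(4)=-64.
So the global minimum of L is P(2) + Q(4) − 1 = -832 − 64 − 1 = -897, attained at (2, 4).

-897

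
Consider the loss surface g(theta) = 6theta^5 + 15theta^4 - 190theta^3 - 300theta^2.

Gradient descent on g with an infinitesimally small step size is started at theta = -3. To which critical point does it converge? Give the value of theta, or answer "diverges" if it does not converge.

-1

g'(theta) = 30theta(theta - 4)(theta + 1)(theta + 5), so g'(-3) = -2520.
Gradient descent moves in the -g' direction, i.e. theta is increasing.
The nearest critical point in that direction is theta = -1, where g'' = 600 > 0 (a local minimum). The iterate converges there.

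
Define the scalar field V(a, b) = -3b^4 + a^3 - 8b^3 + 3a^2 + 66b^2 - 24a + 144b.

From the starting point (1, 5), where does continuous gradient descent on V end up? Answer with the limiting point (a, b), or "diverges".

diverges

V is separable, so gradient descent decouples: a follows -∂V/∂a, b follows -∂V/∂b.
∂V/∂a = 3(a - 2)(a + 4); at a=1 this is -15, so a increases.
∂V/∂b = -12(b - 3)(b + 1)(b + 4); at b=5 this is -1296, so b increases.
The b-coordinate has no critical point in that direction and runs off to infinity.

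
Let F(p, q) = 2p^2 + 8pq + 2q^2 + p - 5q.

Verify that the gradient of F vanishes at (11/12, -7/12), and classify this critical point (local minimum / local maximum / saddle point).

saddle point

∇F = (4p + 8q + 1, 8p + 4q - 5); substituting (11/12, -7/12) gives ∇F = (0, 0), so (11/12, -7/12) is indeed a critical point.
The Hessian of F is constant: H = [[4, 8], [8, 4]].
det(H) = 4·4 − 8² = -48.
Since det(H) < 0, H is indefinite and the critical point is a saddle point.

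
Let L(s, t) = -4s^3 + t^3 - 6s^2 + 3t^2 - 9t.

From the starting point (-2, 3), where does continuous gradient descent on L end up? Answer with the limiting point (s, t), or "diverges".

L is separable, so gradient descent decouples: s follows -∂L/∂s, t follows -∂L/∂t.
∂L/∂s = -12s(s + 1); at s=-2 this is -24, so s increases.
∂L/∂t = 3(t - 1)(t + 3); at t=3 this is 36, so t decreases.
s converges to its nearest critical value -1 (a local min of the s-part); t converges to 1. The iterate converges to (-1, 1).

(-1, 1)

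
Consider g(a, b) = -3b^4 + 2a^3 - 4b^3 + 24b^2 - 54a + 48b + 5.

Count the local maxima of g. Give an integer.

g separates as a function of a plus a function of b, so ∇g=0 decouples.
∂g/∂a = 6(a - 3)(a + 3) = 0 at a ∈ {-3, 3}; ∂g/∂b = -12(b - 2)(b + 1)(b + 2) = 0 at b ∈ {-2, -1, 2}.
The Hessian is diagonal: diag(g_aa, g_bb). Second derivatives: g_aa(-3)=-36, g_aa(3)=36; g_bb(-2)=-48, g_bb(-1)=36, g_bb(2)=-144.
Local maxima occur where both diagonal entries negative: (-3, -2), (-3, 2). Count: 2.

2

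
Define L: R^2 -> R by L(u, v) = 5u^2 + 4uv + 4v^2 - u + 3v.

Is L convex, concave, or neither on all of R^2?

L is quadratic, so its Hessian is the constant matrix H = [[10, 4], [4, 8]].
det(H) = 64, tr(H) = 18.
det(H) > 0 and tr(H) > 0, so H is positive definite everywhere: convex.

convex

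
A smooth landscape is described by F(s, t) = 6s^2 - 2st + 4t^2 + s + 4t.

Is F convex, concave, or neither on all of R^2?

convex

F is quadratic, so its Hessian is the constant matrix H = [[12, -2], [-2, 8]].
det(H) = 92, tr(H) = 20.
det(H) > 0 and tr(H) > 0, so H is positive definite everywhere: convex.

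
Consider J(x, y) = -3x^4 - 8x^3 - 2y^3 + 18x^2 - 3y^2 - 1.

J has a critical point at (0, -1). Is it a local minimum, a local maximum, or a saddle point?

local minimum

The mixed partial ∂²J/∂x∂y is 0, so the Hessian at any point is diag(J_xx, J_yy) = diag(12(-3x^2 - 4x + 3), -6(2y + 1)).
At (0, -1): H = diag(36, 6).
Both eigenvalues are positive, so H is positive definite: a local minimum.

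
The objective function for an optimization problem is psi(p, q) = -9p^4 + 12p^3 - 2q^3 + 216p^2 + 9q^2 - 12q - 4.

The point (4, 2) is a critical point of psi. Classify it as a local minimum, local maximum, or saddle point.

local maximum

The mixed partial ∂²psi/∂p∂q is 0, so the Hessian at any point is diag(psi_pp, psi_qq) = diag(36(-3p^2 + 2p + 12), 6(-2q + 3)).
At (4, 2): H = diag(-1008, -6).
Both eigenvalues are negative, so H is negative definite: a local maximum.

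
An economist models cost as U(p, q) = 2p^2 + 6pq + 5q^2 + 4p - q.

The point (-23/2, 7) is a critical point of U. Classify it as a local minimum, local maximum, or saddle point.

The Hessian of U is constant: H = [[4, 6], [6, 10]].
det(H) = 4·10 − 6² = 4.
det(H) > 0 and tr(H) = 14 > 0, so H is positive definite and the point is a local minimum.

local minimum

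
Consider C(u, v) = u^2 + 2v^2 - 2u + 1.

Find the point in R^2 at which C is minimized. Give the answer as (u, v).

(1, 0)

C(u,v) separates as P(u) + Q(v) + 1, so its minimum is min P + min Q + 1.
P'(u) = 2u - 2 vanishes at u ∈ {1}; Q'(v) = 4v vanishes at v ∈ {0}.
Local minima of P (where P''>0): P(1)=-1. Local minima of Q: Q(0)=0.
So the global minimum of C is P(1) + Q(0) + 1 = -1 + 0 + 1 = 0, attained at (1, 0).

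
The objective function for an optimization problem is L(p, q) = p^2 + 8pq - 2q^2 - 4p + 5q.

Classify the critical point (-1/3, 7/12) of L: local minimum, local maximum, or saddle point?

saddle point

The Hessian of L is constant: H = [[2, 8], [8, -4]].
det(H) = 2·(-4) − 8² = -72.
Since det(H) < 0, H is indefinite and the critical point is a saddle point.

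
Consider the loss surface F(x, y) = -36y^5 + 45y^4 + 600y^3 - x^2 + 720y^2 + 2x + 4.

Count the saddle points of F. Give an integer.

2

F separates as a function of x plus a function of y, so ∇F=0 decouples.
∂F/∂x = -2(x - 1) = 0 at x ∈ {1}; ∂F/∂y = -180y(y - 4)(y + 1)(y + 2) = 0 at y ∈ {-2, -1, 0, 4}.
The Hessian is diagonal: diag(F_xx, F_yy). Second derivatives: F_xx(1)=-2; F_yy(-2)=2160, F_yy(-1)=-900, F_yy(0)=1440, F_yy(4)=-21600.
Saddle points occur where the two diagonal entries have opposite signs: (1, -2), (1, 0). Count: 2.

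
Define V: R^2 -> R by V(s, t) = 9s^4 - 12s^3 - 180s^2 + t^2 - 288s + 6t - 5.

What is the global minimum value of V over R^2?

-2510

V(s,t) separates as P(s) + Q(t) − 5, so its minimum is min P + min Q − 5.
P'(s) = 36(s - 4)(s + 1)(s + 2) vanishes at s ∈ {-2, -1, 4}; Q'(t) = 2(t + 3) vanishes at t ∈ {-3}.
Local minima of P (where P''>0): P(-2)=96, P(4)=-2496. Local minima of Q: Q(-3)=-9.
So the global minimum of V is P(4) + Q(-3) − 5 = -2496 − 9 − 5 = -2510, attained at (4, -3).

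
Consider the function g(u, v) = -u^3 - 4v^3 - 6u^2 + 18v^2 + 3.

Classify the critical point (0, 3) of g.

The mixed partial ∂²g/∂u∂v is 0, so the Hessian at any point is diag(g_uu, g_vv) = diag(-6(u + 2), 12(-2v + 3)).
At (0, 3): H = diag(-12, -36).
Both eigenvalues are negative, so H is negative definite: a local maximum.

local maximum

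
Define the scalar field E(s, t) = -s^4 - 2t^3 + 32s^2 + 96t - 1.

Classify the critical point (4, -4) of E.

The mixed partial ∂²E/∂s∂t is 0, so the Hessian at any point is diag(E_ss, E_tt) = diag(4(-3s^2 + 16), -12t).
At (4, -4): H = diag(-128, 48).
The eigenvalues have opposite signs, so H is indefinite: a saddle point.

saddle point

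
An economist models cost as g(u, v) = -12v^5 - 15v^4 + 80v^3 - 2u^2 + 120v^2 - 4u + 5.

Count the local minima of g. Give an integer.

0

g separates as a function of u plus a function of v, so ∇g=0 decouples.
∂g/∂u = -4(u + 1) = 0 at u ∈ {-1}; ∂g/∂v = -60v(v - 2)(v + 1)(v + 2) = 0 at v ∈ {-2, -1, 0, 2}.
The Hessian is diagonal: diag(g_uu, g_vv). Second derivatives: g_uu(-1)=-4; g_vv(-2)=480, g_vv(-1)=-180, g_vv(0)=240, g_vv(2)=-1440.
Local minima occur where both diagonal entries positive: none. Count: 0.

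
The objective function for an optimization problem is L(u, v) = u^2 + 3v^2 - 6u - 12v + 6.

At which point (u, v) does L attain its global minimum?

L(u,v) separates as P(u) + Q(v) + 6, so its minimum is min P + min Q + 6.
P'(u) = 2u - 6 vanishes at u ∈ {3}; Q'(v) = 6v - 12 vanishes at v ∈ {2}.
Local minima of P (where P''>0): P(3)=-9. Local minima of Q: Q(2)=-12.
So the global minimum of L is P(3) + Q(2) + 6 = -9 − 12 + 6 = -15, attained at (3, 2).

(3, 2)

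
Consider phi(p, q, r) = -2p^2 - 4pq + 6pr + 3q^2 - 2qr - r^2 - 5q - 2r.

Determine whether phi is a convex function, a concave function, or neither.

neither

phi is quadratic, so its Hessian is the constant matrix H = [[-4, -4, 6], [-4, 6, -2], [6, -2, -2]].
Leading principal minors: -4, -40, -24.
Neither pattern holds ⇒ H is indefinite ⇒ neither convex nor concave.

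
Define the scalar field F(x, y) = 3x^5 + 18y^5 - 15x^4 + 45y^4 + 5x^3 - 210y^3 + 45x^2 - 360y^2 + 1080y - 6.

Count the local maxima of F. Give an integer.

4

F separates as a function of x plus a function of y, so ∇F=0 decouples.
∂F/∂x = 15x(x - 3)(x - 2)(x + 1) = 0 at x ∈ {-1, 0, 2, 3}; ∂F/∂y = 90(y - 2)(y - 1)(y + 2)(y + 3) = 0 at y ∈ {-3, -2, 1, 2}.
The Hessian is diagonal: diag(F_xx, F_yy). Second derivatives: F_xx(-1)=-180, F_xx(0)=90, F_xx(2)=-90, F_xx(3)=180; F_yy(-3)=-1800, F_yy(-2)=1080, F_yy(1)=-1080, F_yy(2)=1800.
Local maxima occur where both diagonal entries negative: (-1, -3), (-1, 1), (2, -3), (2, 1). Count: 4.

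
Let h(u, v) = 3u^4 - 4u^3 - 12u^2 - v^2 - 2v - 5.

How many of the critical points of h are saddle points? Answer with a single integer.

2

h separates as a function of u plus a function of v, so ∇h=0 decouples.
∂h/∂u = 12u(u - 2)(u + 1) = 0 at u ∈ {-1, 0, 2}; ∂h/∂v = -2(v + 1) = 0 at v ∈ {-1}.
The Hessian is diagonal: diag(h_uu, h_vv). Second derivatives: h_uu(-1)=36, h_uu(0)=-24, h_uu(2)=72; h_vv(-1)=-2.
Saddle points occur where the two diagonal entries have opposite signs: (-1, -1), (2, -1). Count: 2.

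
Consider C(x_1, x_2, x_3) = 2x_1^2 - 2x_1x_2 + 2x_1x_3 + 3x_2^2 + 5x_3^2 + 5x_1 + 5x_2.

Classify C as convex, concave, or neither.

convex

C is quadratic, so its Hessian is the constant matrix H = [[4, -2, 2], [-2, 6, 0], [2, 0, 10]].
Leading principal minors: 4, 20, 176.
All positive ⇒ H ≻ 0 ⇒ convex.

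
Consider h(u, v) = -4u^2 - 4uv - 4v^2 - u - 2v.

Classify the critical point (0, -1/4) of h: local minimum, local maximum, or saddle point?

local maximum

The Hessian of h is constant: H = [[-8, -4], [-4, -8]].
det(H) = (-8)·(-8) − (-4)² = 48.
det(H) > 0 and tr(H) = -16 < 0, so H is negative definite and the point is a local maximum.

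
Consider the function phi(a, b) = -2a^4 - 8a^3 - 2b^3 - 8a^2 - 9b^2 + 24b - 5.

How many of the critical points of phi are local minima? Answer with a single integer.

1

phi separates as a function of a plus a function of b, so ∇phi=0 decouples.
∂phi/∂a = -8a(a + 1)(a + 2) = 0 at a ∈ {-2, -1, 0}; ∂phi/∂b = -6(b - 1)(b + 4) = 0 at b ∈ {-4, 1}.
The Hessian is diagonal: diag(phi_aa, phi_bb). Second derivatives: phi_aa(-2)=-16, phi_aa(-1)=8, phi_aa(0)=-16; phi_bb(-4)=30, phi_bb(1)=-30.
Local minima occur where both diagonal entries positive: (-1, -4). Count: 1.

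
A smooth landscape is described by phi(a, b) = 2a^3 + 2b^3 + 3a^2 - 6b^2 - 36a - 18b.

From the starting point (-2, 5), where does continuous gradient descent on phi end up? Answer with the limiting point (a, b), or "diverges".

phi is separable, so gradient descent decouples: a follows -∂phi/∂a, b follows -∂phi/∂b.
∂phi/∂a = 6(a - 2)(a + 3); at a=-2 this is -24, so a increases.
∂phi/∂b = 6(b - 3)(b + 1); at b=5 this is 72, so b decreases.
a converges to its nearest critical value 2 (a local min of the a-part); b converges to 3. The iterate converges to (2, 3).

(2, 3)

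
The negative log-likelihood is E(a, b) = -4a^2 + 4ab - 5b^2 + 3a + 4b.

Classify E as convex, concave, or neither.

E is quadratic, so its Hessian is the constant matrix H = [[-8, 4], [4, -10]].
det(H) = 64, tr(H) = -18.
det(H) > 0 and tr(H) < 0, so H is negative definite everywhere: concave.

concave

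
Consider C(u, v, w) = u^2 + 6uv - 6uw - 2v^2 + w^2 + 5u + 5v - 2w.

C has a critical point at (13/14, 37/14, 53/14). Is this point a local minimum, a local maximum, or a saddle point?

The Hessian is constant: H = [[2, 6, -6], [6, -4, 0], [-6, 0, 2]].
Leading principal minors: Δ₁ = 2, Δ₂ = -44, Δ₃ = 56.
The minors fit neither the all-positive nor the alternating-sign pattern, so H is indefinite: a saddle point.

saddle point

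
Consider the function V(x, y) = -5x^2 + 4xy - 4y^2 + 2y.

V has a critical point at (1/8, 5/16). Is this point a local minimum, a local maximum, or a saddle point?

The Hessian of V is constant: H = [[-10, 4], [4, -8]].
det(H) = (-10)·(-8) − 4² = 64.
det(H) > 0 and tr(H) = -18 < 0, so H is negative definite and the point is a local maximum.

local maximum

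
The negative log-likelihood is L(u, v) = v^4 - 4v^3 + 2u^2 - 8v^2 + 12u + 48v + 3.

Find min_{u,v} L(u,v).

L(u,v) separates as P(u) + Q(v) + 3, so its minimum is min P + min Q + 3.
P'(u) = 4u + 12 vanishes at u ∈ {-3}; Q'(v) = 4(v - 3)(v - 2)(v + 2) vanishes at v ∈ {-2, 2, 3}.
Local minima of P (where P''>0): P(-3)=-18. Local minima of Q: Q(-2)=-80, Q(3)=45.
So the global minimum of L is P(-3) + Q(-2) + 3 = -18 − 80 + 3 = -95, attained at (-3, -2).

-95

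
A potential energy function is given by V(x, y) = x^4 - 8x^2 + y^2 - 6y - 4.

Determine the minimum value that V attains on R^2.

-29

V(x,y) separates as P(x) + Q(y) − 4, so its minimum is min P + min Q − 4.
P'(x) = 4x(x - 2)(x + 2) vanishes at x ∈ {-2, 0, 2}; Q'(y) = 2y - 6 vanishes at y ∈ {3}.
Local minima of P (where P''>0): P(-2)=-16, P(2)=-16. Local minima of Q: Q(3)=-9.
So the global minimum of V is P(-2) + Q(3) − 4 = -16 − 9 − 4 = -29, attained at (-2, 3).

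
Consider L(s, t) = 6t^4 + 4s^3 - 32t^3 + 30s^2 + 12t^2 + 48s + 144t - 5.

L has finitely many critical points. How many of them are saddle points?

3

L separates as a function of s plus a function of t, so ∇L=0 decouples.
∂L/∂s = 12(s + 1)(s + 4) = 0 at s ∈ {-4, -1}; ∂L/∂t = 24(t - 3)(t - 2)(t + 1) = 0 at t ∈ {-1, 2, 3}.
The Hessian is diagonal: diag(L_ss, L_tt). Second derivatives: L_ss(-4)=-36, L_ss(-1)=36; L_tt(-1)=288, L_tt(2)=-72, L_tt(3)=96.
Saddle points occur where the two diagonal entries have opposite signs: (-4, -1), (-4, 3), (-1, 2). Count: 3.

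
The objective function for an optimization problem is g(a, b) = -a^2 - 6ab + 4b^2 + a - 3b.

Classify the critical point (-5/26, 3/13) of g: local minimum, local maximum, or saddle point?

saddle point

The Hessian of g is constant: H = [[-2, -6], [-6, 8]].
det(H) = (-2)·8 − (-6)² = -52.
Since det(H) < 0, H is indefinite and the critical point is a saddle point.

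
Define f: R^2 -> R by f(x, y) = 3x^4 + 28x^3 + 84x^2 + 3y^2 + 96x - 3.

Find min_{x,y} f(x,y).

f(x,y) separates as P(x) + Q(y) − 3, so its minimum is min P + min Q − 3.
P'(x) = 12(x + 1)(x + 2)(x + 4) vanishes at x ∈ {-4, -2, -1}; Q'(y) = 6y vanishes at y ∈ {0}.
Local minima of P (where P''>0): P(-4)=-64, P(-1)=-37. Local minima of Q: Q(0)=0.
So the global minimum of f is P(-4) + Q(0) − 3 = -64 + 0 − 3 = -67, attained at (-4, 0).

-67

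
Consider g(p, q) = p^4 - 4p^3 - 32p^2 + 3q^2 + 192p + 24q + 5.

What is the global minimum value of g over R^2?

-811

g(p,q) separates as A(p) + B(q) + 5, so its minimum is min A + min B + 5.
A'(p) = 4(p - 4)(p - 3)(p + 4) vanishes at p ∈ {-4, 3, 4}; B'(q) = 6q + 24 vanishes at q ∈ {-4}.
Local minima of A (where A''>0): A(-4)=-768, A(4)=256. Local minima of B: B(-4)=-48.
So the global minimum of g is A(-4) + B(-4) + 5 = -768 − 48 + 5 = -811, attained at (-4, -4).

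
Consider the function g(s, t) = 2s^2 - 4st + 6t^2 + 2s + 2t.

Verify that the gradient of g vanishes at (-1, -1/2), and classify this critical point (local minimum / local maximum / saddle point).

local minimum

∇g = (4s - 4t + 2, -4s + 12t + 2); substituting (-1, -1/2) gives ∇g = (0, 0), so (-1, -1/2) is indeed a critical point.
The Hessian of g is constant: H = [[4, -4], [-4, 12]].
det(H) = 4·12 − (-4)² = 32.
det(H) > 0 and tr(H) = 16 > 0, so H is positive definite and the point is a local minimum.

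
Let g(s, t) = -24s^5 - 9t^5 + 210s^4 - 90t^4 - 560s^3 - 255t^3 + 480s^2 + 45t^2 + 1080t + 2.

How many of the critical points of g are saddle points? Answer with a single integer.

g separates as a function of s plus a function of t, so ∇g=0 decouples.
∂g/∂s = -120s(s - 4)(s - 2)(s - 1) = 0 at s ∈ {0, 1, 2, 4}; ∂g/∂t = -45(t - 1)(t + 2)(t + 3)(t + 4) = 0 at t ∈ {-4, -3, -2, 1}.
The Hessian is diagonal: diag(g_ss, g_tt). Second derivatives: g_ss(0)=960, g_ss(1)=-360, g_ss(2)=480, g_ss(4)=-2880; g_tt(-4)=450, g_tt(-3)=-180, g_tt(-2)=270, g_tt(1)=-2700.
Saddle points occur where the two diagonal entries have opposite signs: (0, -3), (0, 1), (1, -4), (1, -2), (2, -3), (2, 1), (4, -4), (4, -2). Count: 8.

8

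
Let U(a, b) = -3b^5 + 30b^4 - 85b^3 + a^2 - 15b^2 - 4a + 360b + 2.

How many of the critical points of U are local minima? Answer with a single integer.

U separates as a function of a plus a function of b, so ∇U=0 decouples.
∂U/∂a = 2(a - 2) = 0 at a ∈ {2}; ∂U/∂b = -15(b - 4)(b - 3)(b - 2)(b + 1) = 0 at b ∈ {-1, 2, 3, 4}.
The Hessian is diagonal: diag(U_aa, U_bb). Second derivatives: U_aa(2)=2; U_bb(-1)=900, U_bb(2)=-90, U_bb(3)=60, U_bb(4)=-150.
Local minima occur where both diagonal entries positive: (2, -1), (2, 3). Count: 2.

2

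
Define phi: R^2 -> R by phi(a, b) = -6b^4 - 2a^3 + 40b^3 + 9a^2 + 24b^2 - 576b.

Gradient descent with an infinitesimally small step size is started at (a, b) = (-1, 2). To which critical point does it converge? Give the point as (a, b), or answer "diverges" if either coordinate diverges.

(0, 3)

phi is separable, so gradient descent decouples: a follows -∂phi/∂a, b follows -∂phi/∂b.
∂phi/∂a = -6a(a - 3); at a=-1 this is -24, so a increases.
∂phi/∂b = -24(b - 4)(b - 3)(b + 2); at b=2 this is -192, so b increases.
a converges to its nearest critical value 0 (a local min of the a-part); b converges to 3. The iterate converges to (0, 3).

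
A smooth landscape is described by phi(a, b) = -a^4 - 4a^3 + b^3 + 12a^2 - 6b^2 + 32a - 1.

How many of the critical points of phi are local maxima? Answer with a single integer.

phi separates as a function of a plus a function of b, so ∇phi=0 decouples.
∂phi/∂a = -4(a - 2)(a + 1)(a + 4) = 0 at a ∈ {-4, -1, 2}; ∂phi/∂b = 3b(b - 4) = 0 at b ∈ {0, 4}.
The Hessian is diagonal: diag(phi_aa, phi_bb). Second derivatives: phi_aa(-4)=-72, phi_aa(-1)=36, phi_aa(2)=-72; phi_bb(0)=-12, phi_bb(4)=12.
Local maxima occur where both diagonal entries negative: (-4, 0), (2, 0). Count: 2.

2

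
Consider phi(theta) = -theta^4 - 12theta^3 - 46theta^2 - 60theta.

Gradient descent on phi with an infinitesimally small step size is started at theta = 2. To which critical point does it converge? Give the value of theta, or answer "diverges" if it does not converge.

phi'(theta) = -4(theta + 1)(theta + 3)(theta + 5), so phi'(2) = -420.
Gradient descent moves in the -phi' direction, i.e. theta is increasing.
There is no critical point above theta=2, and phi' keeps the same sign, so the iterate runs off to +∞.

diverges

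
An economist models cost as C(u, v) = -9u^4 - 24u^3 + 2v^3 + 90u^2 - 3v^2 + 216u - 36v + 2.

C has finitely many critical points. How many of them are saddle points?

C separates as a function of u plus a function of v, so ∇C=0 decouples.
∂C/∂u = -36(u - 2)(u + 1)(u + 3) = 0 at u ∈ {-3, -1, 2}; ∂C/∂v = 6(v - 3)(v + 2) = 0 at v ∈ {-2, 3}.
The Hessian is diagonal: diag(C_uu, C_vv). Second derivatives: C_uu(-3)=-360, C_uu(-1)=216, C_uu(2)=-540; C_vv(-2)=-30, C_vv(3)=30.
Saddle points occur where the two diagonal entries have opposite signs: (-3, 3), (-1, -2), (2, 3). Count: 3.

3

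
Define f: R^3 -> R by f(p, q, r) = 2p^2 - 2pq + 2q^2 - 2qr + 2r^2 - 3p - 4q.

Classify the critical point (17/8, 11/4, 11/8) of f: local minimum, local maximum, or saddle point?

local minimum

The Hessian is constant: H = [[4, -2, 0], [-2, 4, -2], [0, -2, 4]].
Leading principal minors: Δ₁ = 4, Δ₂ = 12, Δ₃ = 32.
All leading minors are positive, so H is positive definite: a local minimum.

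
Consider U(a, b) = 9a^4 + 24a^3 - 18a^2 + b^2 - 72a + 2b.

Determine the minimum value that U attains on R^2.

-58

U(a,b) separates as P(a) + Q(b), so its minimum is min P + min Q.
P'(a) = 36(a - 1)(a + 1)(a + 2) vanishes at a ∈ {-2, -1, 1}; Q'(b) = 2b + 2 vanishes at b ∈ {-1}.
Local minima of P (where P''>0): P(-2)=24, P(1)=-57. Local minima of Q: Q(-1)=-1.
So the global minimum of U is P(1) + Q(-1) = -57 − 1 = -58, attained at (1, -1).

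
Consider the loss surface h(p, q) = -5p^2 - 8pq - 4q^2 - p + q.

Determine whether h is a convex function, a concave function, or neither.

concave

h is quadratic, so its Hessian is the constant matrix H = [[-10, -8], [-8, -8]].
det(H) = 16, tr(H) = -18.
det(H) > 0 and tr(H) < 0, so H is negative definite everywhere: concave.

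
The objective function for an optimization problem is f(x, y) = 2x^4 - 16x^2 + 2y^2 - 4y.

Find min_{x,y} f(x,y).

f(x,y) separates as P(x) + Q(y), so its minimum is min P + min Q.
P'(x) = 8x(x - 2)(x + 2) vanishes at x ∈ {-2, 0, 2}; Q'(y) = 4y - 4 vanishes at y ∈ {1}.
Local minima of P (where P''>0): P(-2)=-32, P(2)=-32. Local minima of Q: Q(1)=-2.
So the global minimum of f is P(-2) + Q(1) = -32 − 2 = -34, attained at (-2, 1).

-34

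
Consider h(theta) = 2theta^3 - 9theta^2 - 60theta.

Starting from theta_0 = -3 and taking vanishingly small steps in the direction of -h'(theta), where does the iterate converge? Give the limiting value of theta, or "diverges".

h'(theta) = 6(theta - 5)(theta + 2), so h'(-3) = 48.
Gradient descent moves in the -h' direction, i.e. theta is decreasing.
There is no critical point below theta=-3, and h' keeps the same sign, so the iterate runs off to −∞.

diverges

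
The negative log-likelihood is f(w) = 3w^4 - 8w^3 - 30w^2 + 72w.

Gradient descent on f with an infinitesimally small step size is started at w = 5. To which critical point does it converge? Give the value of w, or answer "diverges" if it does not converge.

3

f'(w) = 12(w - 3)(w - 1)(w + 2), so f'(5) = 672.
Gradient descent moves in the -f' direction, i.e. w is decreasing.
The nearest critical point in that direction is w = 3, where f'' = 120 > 0 (a local minimum). The iterate converges there.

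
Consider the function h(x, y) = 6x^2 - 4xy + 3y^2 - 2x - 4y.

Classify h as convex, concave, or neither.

convex

h is quadratic, so its Hessian is the constant matrix H = [[12, -4], [-4, 6]].
det(H) = 56, tr(H) = 18.
det(H) > 0 and tr(H) > 0, so H is positive definite everywhere: convex.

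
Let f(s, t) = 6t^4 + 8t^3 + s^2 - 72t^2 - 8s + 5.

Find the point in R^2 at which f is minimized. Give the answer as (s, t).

(4, -3)

f(s,t) separates as P(s) + Q(t) + 5, so its minimum is min P + min Q + 5.
P'(s) = 2s - 8 vanishes at s ∈ {4}; Q'(t) = 24t(t - 2)(t + 3) vanishes at t ∈ {-3, 0, 2}.
Local minima of P (where P''>0): P(4)=-16. Local minima of Q: Q(-3)=-378, Q(2)=-128.
So the global minimum of f is P(4) + Q(-3) + 5 = -16 − 378 + 5 = -389, attained at (4, -3).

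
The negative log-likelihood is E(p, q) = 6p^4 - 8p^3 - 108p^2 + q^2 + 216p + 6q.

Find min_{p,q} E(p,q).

E(p,q) separates as A(p) + B(q), so its minimum is min A + min B.
A'(p) = 24(p - 3)(p - 1)(p + 3) vanishes at p ∈ {-3, 1, 3}; B'(q) = 2q + 6 vanishes at q ∈ {-3}.
Local minima of A (where A''>0): A(-3)=-918, A(3)=-54. Local minima of B: B(-3)=-9.
So the global minimum of E is A(-3) + B(-3) = -918 − 9 = -927, attained at (-3, -3).

-927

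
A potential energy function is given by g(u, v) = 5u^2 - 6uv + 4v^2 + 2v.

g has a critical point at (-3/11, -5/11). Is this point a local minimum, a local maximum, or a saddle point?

local minimum

The Hessian of g is constant: H = [[10, -6], [-6, 8]].
det(H) = 10·8 − (-6)² = 44.
det(H) > 0 and tr(H) = 18 > 0, so H is positive definite and the point is a local minimum.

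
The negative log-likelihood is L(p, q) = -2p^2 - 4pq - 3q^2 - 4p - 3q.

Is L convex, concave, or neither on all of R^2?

L is quadratic, so its Hessian is the constant matrix H = [[-4, -4], [-4, -6]].
det(H) = 8, tr(H) = -10.
det(H) > 0 and tr(H) < 0, so H is negative definite everywhere: concave.

concave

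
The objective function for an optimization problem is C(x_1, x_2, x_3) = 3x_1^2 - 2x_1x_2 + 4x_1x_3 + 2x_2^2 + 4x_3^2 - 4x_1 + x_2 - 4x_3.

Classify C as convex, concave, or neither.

C is quadratic, so its Hessian is the constant matrix H = [[6, -2, 4], [-2, 4, 0], [4, 0, 8]].
Leading principal minors: 6, 20, 96.
All positive ⇒ H ≻ 0 ⇒ convex.

convex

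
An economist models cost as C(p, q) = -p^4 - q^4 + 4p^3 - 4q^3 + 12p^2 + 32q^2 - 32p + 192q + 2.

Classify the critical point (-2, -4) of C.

local maximum

The mixed partial ∂²C/∂p∂q is 0, so the Hessian at any point is diag(C_pp, C_qq) = diag(12(-p^2 + 2p + 2), 4(-3q^2 - 6q + 16)).
At (-2, -4): H = diag(-72, -32).
Both eigenvalues are negative, so H is negative definite: a local maximum.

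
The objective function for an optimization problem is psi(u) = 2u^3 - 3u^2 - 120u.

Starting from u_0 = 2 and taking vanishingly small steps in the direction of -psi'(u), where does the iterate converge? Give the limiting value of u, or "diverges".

psi'(u) = 6(u - 5)(u + 4), so psi'(2) = -108.
Gradient descent moves in the -psi' direction, i.e. u is increasing.
The nearest critical point in that direction is u = 5, where psi'' = 54 > 0 (a local minimum). The iterate converges there.

5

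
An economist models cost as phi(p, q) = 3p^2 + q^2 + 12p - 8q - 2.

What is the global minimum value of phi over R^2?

phi(p,q) separates as A(p) + B(q) − 2, so its minimum is min A + min B − 2.
A'(p) = 6p + 12 vanishes at p ∈ {-2}; B'(q) = 2q - 8 vanishes at q ∈ {4}.
Local minima of A (where A''>0): A(-2)=-12. Local minima of B: B(4)=-16.
So the global minimum of phi is A(-2) + B(4) − 2 = -12 − 16 − 2 = -30, attained at (-2, 4).

-30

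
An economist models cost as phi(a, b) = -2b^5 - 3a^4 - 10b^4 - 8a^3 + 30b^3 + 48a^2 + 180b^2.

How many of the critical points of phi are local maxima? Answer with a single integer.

phi separates as a function of a plus a function of b, so ∇phi=0 decouples.
∂phi/∂a = -12a(a - 2)(a + 4) = 0 at a ∈ {-4, 0, 2}; ∂phi/∂b = -10b(b - 3)(b + 3)(b + 4) = 0 at b ∈ {-4, -3, 0, 3}.
The Hessian is diagonal: diag(phi_aa, phi_bb). Second derivatives: phi_aa(-4)=-288, phi_aa(0)=96, phi_aa(2)=-144; phi_bb(-4)=280, phi_bb(-3)=-180, phi_bb(0)=360, phi_bb(3)=-1260.
Local maxima occur where both diagonal entries negative: (-4, -3), (-4, 3), (2, -3), (2, 3). Count: 4.

4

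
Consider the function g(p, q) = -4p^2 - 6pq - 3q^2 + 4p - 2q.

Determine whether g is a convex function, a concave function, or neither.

concave

g is quadratic, so its Hessian is the constant matrix H = [[-8, -6], [-6, -6]].
det(H) = 12, tr(H) = -14.
det(H) > 0 and tr(H) < 0, so H is negative definite everywhere: concave.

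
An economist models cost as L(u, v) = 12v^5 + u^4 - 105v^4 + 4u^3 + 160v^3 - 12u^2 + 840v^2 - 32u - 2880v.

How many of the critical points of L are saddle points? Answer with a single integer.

6

L separates as a function of u plus a function of v, so ∇L=0 decouples.
∂L/∂u = 4(u - 2)(u + 1)(u + 4) = 0 at u ∈ {-4, -1, 2}; ∂L/∂v = 60(v - 4)(v - 3)(v - 2)(v + 2) = 0 at v ∈ {-2, 2, 3, 4}.
The Hessian is diagonal: diag(L_uu, L_vv). Second derivatives: L_uu(-4)=72, L_uu(-1)=-36, L_uu(2)=72; L_vv(-2)=-7200, L_vv(2)=480, L_vv(3)=-300, L_vv(4)=720.
Saddle points occur where the two diagonal entries have opposite signs: (-4, -2), (-4, 3), (-1, 2), (-1, 4), (2, -2), (2, 3). Count: 6.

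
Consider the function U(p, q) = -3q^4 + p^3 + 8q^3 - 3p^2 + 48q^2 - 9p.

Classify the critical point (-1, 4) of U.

The mixed partial ∂²U/∂p∂q is 0, so the Hessian at any point is diag(U_pp, U_qq) = diag(6(p - 1), 12(-3q^2 + 4q + 8)).
At (-1, 4): H = diag(-12, -288).
Both eigenvalues are negative, so H is negative definite: a local maximum.

local maximum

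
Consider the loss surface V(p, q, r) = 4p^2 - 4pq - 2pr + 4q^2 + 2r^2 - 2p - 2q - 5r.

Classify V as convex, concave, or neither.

V is quadratic, so its Hessian is the constant matrix H = [[8, -4, -2], [-4, 8, 0], [-2, 0, 4]].
Leading principal minors: 8, 48, 160.
All positive ⇒ H ≻ 0 ⇒ convex.

convex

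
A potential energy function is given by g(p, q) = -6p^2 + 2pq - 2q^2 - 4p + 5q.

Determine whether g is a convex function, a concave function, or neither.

concave

g is quadratic, so its Hessian is the constant matrix H = [[-12, 2], [2, -4]].
det(H) = 44, tr(H) = -16.
det(H) > 0 and tr(H) < 0, so H is negative definite everywhere: concave.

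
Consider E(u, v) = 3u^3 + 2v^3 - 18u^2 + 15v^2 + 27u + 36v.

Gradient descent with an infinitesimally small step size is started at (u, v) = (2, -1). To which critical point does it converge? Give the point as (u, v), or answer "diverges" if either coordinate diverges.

E is separable, so gradient descent decouples: u follows -∂E/∂u, v follows -∂E/∂v.
∂E/∂u = 9(u - 3)(u - 1); at u=2 this is -9, so u increases.
∂E/∂v = 6(v + 2)(v + 3); at v=-1 this is 12, so v decreases.
u converges to its nearest critical value 3 (a local min of the u-part); v converges to -2. The iterate converges to (3, -2).

(3, -2)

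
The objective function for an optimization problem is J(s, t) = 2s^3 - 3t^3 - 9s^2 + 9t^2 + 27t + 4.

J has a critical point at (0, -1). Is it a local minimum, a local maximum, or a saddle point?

The mixed partial ∂²J/∂s∂t is 0, so the Hessian at any point is diag(J_ss, J_tt) = diag(6(2s - 3), 18(-t + 1)).
At (0, -1): H = diag(-18, 36).
The eigenvalues have opposite signs, so H is indefinite: a saddle point.

saddle point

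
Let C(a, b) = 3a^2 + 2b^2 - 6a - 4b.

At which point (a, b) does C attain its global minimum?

(1, 1)

C(a,b) separates as P(a) + Q(b), so its minimum is min P + min Q.
P'(a) = 6a - 6 vanishes at a ∈ {1}; Q'(b) = 4b - 4 vanishes at b ∈ {1}.
Local minima of P (where P''>0): P(1)=-3. Local minima of Q: Q(1)=-2.
So the global minimum of C is P(1) + Q(1) = -3 − 2 = -5, attained at (1, 1).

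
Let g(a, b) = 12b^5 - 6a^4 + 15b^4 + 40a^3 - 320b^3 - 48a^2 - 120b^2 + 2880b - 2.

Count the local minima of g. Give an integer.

g separates as a function of a plus a function of b, so ∇g=0 decouples.
∂g/∂a = -24a(a - 4)(a - 1) = 0 at a ∈ {0, 1, 4}; ∂g/∂b = 60(b - 3)(b - 2)(b + 2)(b + 4) = 0 at b ∈ {-4, -2, 2, 3}.
The Hessian is diagonal: diag(g_aa, g_bb). Second derivatives: g_aa(0)=-96, g_aa(1)=72, g_aa(4)=-288; g_bb(-4)=-5040, g_bb(-2)=2400, g_bb(2)=-1440, g_bb(3)=2100.
Local minima occur where both diagonal entries positive: (1, -2), (1, 3). Count: 2.

2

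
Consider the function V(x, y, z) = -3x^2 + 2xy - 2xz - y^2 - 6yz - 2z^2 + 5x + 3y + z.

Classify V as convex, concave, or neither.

V is quadratic, so its Hessian is the constant matrix H = [[-6, 2, -2], [2, -2, -6], [-2, -6, -4]].
Leading principal minors: -6, 8, 240.
Neither pattern holds ⇒ H is indefinite ⇒ neither convex nor concave.

neither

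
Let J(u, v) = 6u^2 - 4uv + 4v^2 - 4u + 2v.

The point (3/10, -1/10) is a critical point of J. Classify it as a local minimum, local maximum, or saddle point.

local minimum

The Hessian of J is constant: H = [[12, -4], [-4, 8]].
det(H) = 12·8 − (-4)² = 80.
det(H) > 0 and tr(H) = 20 > 0, so H is positive definite and the point is a local minimum.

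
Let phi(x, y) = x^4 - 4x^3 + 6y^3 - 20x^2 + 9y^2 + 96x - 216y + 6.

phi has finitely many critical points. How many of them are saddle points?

3

phi separates as a function of x plus a function of y, so ∇phi=0 decouples.
∂phi/∂x = 4(x - 4)(x - 2)(x + 3) = 0 at x ∈ {-3, 2, 4}; ∂phi/∂y = 18(y - 3)(y + 4) = 0 at y ∈ {-4, 3}.
The Hessian is diagonal: diag(phi_xx, phi_yy). Second derivatives: phi_xx(-3)=140, phi_xx(2)=-40, phi_xx(4)=56; phi_yy(-4)=-126, phi_yy(3)=126.
Saddle points occur where the two diagonal entries have opposite signs: (-3, -4), (2, 3), (4, -4). Count: 3.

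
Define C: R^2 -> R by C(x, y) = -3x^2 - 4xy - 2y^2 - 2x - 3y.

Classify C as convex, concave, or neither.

C is quadratic, so its Hessian is the constant matrix H = [[-6, -4], [-4, -4]].
det(H) = 8, tr(H) = -10.
det(H) > 0 and tr(H) < 0, so H is negative definite everywhere: concave.

concave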